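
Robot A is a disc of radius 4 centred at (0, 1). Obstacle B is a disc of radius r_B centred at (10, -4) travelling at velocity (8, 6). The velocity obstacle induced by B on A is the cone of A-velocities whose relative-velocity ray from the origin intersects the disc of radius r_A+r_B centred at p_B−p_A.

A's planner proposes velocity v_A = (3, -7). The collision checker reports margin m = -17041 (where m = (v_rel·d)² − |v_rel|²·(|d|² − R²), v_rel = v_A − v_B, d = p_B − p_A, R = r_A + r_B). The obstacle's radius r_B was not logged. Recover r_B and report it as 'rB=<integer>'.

m = -17041
d = (10, -5);  v_rel = (-5, -13),  |v_rel|² = 194
v_rel×d = (-5)·(-5) − (-13)·(10) = 155
since m = R²·194 − 155²:  R² = (24025 + -17041) / 194 = 36
R = √36 = 6  ⇒  r_B = 6 − 4 = 2

rB=2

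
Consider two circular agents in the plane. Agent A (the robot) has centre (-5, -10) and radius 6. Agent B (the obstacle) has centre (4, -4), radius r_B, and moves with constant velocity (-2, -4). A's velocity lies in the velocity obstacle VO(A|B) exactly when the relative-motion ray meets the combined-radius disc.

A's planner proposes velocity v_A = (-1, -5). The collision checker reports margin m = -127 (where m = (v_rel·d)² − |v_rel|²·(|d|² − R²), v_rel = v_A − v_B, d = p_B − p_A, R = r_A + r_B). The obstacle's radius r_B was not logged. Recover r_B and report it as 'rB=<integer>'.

m = -127
d = (9, 6);  v_rel = (1, -1),  |v_rel|² = 2
v_rel×d = (1)·(6) − (-1)·(9) = 15
since m = R²·2 − 15²:  R² = (225 + -127) / 2 = 49
R = √49 = 7  ⇒  r_B = 7 − 6 = 1

rB=1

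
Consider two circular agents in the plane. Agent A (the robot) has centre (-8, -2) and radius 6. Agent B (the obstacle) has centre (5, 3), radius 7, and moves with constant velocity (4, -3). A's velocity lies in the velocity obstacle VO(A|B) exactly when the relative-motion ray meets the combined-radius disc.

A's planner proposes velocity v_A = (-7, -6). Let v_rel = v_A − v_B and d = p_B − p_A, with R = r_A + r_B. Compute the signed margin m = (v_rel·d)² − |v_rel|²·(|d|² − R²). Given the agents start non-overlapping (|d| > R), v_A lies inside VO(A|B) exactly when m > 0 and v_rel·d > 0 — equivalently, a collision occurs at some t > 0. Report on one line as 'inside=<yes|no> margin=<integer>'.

d = (13, 5),  |d|² = 194;  R = 6+7 = 13,  c = 194−13² = 25
v_rel = (-11, -3),  |v_rel|² = 130;  v_rel·d = (-11)·(13) + (-3)·(5) = -158
130·t² + 316·t + 25 = 0  ⇒  m = (-158)² − 130·25 = 21714
m = 21714 > 0,  v_rel·d = -158 < 0  ⇒  outside

inside=no margin=21714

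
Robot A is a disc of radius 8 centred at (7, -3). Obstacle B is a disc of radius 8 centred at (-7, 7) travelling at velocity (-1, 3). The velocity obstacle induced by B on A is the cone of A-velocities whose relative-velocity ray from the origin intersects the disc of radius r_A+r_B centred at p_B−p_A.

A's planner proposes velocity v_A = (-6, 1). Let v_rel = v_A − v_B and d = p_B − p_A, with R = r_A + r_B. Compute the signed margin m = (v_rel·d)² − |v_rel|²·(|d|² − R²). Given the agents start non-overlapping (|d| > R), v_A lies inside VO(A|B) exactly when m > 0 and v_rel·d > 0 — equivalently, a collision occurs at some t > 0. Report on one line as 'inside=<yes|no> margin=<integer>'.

d = (-14, 10),  |d|² = 296;  R = 8+8 = 16,  c = 296−16² = 40
v_rel = (-5, -2),  |v_rel|² = 29;  v_rel·d = (-5)·(-14) + (-2)·(10) = 50
29·t² − 100·t + 40 = 0  ⇒  m = 50² − 29·40 = 1340
m = 1340 > 0,  v_rel·d = 50 > 0  ⇒  inside

inside=yes margin=1340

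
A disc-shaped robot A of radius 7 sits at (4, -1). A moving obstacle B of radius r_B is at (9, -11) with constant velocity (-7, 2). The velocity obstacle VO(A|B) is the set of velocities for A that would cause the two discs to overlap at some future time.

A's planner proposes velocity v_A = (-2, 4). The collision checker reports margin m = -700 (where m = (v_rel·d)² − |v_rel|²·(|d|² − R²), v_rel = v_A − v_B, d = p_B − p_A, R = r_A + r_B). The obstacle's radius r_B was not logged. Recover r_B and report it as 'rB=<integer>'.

m = -700
d = (5, -10);  v_rel = (5, 2),  |v_rel|² = 29
v_rel×d = (5)·(-10) − (2)·(5) = -60
since m = R²·29 − (-60)²:  R² = (3600 + -700) / 29 = 100
R = √100 = 10  ⇒  r_B = 10 − 7 = 3

rB=3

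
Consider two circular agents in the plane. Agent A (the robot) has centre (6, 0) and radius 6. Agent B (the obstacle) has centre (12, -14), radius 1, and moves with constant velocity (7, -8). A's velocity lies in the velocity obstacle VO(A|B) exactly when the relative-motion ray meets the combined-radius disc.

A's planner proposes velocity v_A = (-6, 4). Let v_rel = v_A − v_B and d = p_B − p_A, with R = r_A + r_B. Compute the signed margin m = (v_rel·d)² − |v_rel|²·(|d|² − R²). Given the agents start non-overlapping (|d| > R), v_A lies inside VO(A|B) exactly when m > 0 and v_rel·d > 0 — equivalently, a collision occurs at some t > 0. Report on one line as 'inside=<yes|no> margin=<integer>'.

d = (6, -14),  |d|² = 232;  R = 6+1 = 7,  c = 232−7² = 183
v_rel = (-13, 12),  |v_rel|² = 313;  v_rel·d = (-13)·(6) + (12)·(-14) = -246
313·t² + 492·t + 183 = 0  ⇒  m = (-246)² − 313·183 = 3237
m = 3237 > 0,  v_rel·d = -246 < 0  ⇒  outside

inside=no margin=3237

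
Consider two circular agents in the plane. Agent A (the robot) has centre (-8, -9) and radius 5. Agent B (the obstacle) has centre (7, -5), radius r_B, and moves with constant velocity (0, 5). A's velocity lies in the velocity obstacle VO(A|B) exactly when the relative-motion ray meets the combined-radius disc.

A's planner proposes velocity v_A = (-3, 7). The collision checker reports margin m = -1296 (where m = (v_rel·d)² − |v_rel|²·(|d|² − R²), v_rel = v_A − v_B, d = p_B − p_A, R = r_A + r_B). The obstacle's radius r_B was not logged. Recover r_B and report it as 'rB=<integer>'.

m = -1296
d = (15, 4);  v_rel = (-3, 2),  |v_rel|² = 13
v_rel×d = (-3)·(4) − (2)·(15) = -42
since m = R²·13 − (-42)²:  R² = (1764 + -1296) / 13 = 36
R = √36 = 6  ⇒  r_B = 6 − 5 = 1

rB=1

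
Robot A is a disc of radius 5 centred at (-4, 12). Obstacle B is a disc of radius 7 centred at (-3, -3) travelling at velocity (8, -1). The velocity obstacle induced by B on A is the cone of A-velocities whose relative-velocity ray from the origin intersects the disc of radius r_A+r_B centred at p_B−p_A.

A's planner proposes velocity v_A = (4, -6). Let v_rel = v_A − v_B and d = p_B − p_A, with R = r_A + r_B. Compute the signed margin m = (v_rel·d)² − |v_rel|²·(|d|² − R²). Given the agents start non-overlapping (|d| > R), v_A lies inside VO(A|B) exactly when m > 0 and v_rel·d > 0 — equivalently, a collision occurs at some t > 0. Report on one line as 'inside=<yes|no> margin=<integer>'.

d = (1, -15),  |d|² = 226;  R = 5+7 = 12,  c = 226−12² = 82
v_rel = (-4, -5),  |v_rel|² = 41;  v_rel·d = (-4)·(1) + (-5)·(-15) = 71
41·t² − 142·t + 82 = 0  ⇒  m = 71² − 41·82 = 1679
m = 1679 > 0,  v_rel·d = 71 > 0  ⇒  inside

inside=yes margin=1679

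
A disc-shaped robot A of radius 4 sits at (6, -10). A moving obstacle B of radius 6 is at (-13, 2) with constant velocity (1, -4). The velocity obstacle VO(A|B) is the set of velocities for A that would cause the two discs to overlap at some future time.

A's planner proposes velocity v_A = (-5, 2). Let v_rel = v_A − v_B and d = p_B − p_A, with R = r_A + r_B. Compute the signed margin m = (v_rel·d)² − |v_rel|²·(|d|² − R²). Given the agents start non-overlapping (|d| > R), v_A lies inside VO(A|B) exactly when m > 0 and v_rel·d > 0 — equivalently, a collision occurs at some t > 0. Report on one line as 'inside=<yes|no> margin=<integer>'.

d = (-19, 12),  |d|² = 505;  R = 4+6 = 10,  c = 505−10² = 405
v_rel = (-6, 6),  |v_rel|² = 72;  v_rel·d = (-6)·(-19) + (6)·(12) = 186
72·t² − 372·t + 405 = 0  ⇒  m = 186² − 72·405 = 5436
m = 5436 > 0,  v_rel·d = 186 > 0  ⇒  inside

inside=yes margin=5436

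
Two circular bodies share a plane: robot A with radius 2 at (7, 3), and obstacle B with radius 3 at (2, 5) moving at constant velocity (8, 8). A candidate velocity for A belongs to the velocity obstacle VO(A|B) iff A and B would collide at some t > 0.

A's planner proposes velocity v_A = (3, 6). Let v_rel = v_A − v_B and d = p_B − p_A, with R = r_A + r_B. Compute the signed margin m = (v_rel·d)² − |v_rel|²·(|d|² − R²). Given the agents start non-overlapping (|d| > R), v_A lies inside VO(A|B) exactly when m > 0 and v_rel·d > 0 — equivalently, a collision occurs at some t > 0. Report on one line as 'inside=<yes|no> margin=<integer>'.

d = (-5, 2),  |d|² = 29;  R = 2+3 = 5,  c = 29−5² = 4
v_rel = (-5, -2),  |v_rel|² = 29;  v_rel·d = (-5)·(-5) + (-2)·(2) = 21
29·t² − 42·t + 4 = 0  ⇒  m = 21² − 29·4 = 325
m = 325 > 0,  v_rel·d = 21 > 0  ⇒  inside

inside=yes margin=325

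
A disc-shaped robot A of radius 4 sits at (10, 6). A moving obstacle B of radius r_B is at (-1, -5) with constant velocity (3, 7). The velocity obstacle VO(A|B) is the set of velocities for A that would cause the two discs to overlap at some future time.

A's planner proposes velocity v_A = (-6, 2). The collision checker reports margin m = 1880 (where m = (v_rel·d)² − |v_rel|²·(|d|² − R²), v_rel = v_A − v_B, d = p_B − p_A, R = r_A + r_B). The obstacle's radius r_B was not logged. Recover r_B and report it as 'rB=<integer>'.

m = 1880
d = (-11, -11);  v_rel = (-9, -5),  |v_rel|² = 106
v_rel×d = (-9)·(-11) − (-5)·(-11) = 44
since m = R²·106 − 44²:  R² = (1936 + 1880) / 106 = 36
R = √36 = 6  ⇒  r_B = 6 − 4 = 2

rB=2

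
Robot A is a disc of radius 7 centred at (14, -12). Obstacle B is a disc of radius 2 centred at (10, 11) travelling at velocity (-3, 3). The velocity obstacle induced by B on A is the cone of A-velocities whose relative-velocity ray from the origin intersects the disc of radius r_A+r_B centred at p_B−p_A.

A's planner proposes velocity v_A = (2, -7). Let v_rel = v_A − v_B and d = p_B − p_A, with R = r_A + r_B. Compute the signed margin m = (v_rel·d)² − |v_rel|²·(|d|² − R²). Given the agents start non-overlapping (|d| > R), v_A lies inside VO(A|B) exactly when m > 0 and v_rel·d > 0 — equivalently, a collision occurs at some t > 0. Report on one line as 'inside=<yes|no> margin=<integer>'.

d = (-4, 23),  |d|² = 545;  R = 7+2 = 9,  c = 545−9² = 464
v_rel = (5, -10),  |v_rel|² = 125;  v_rel·d = (5)·(-4) + (-10)·(23) = -250
125·t² + 500·t + 464 = 0  ⇒  m = (-250)² − 125·464 = 4500
m = 4500 > 0,  v_rel·d = -250 < 0  ⇒  outside

inside=no margin=4500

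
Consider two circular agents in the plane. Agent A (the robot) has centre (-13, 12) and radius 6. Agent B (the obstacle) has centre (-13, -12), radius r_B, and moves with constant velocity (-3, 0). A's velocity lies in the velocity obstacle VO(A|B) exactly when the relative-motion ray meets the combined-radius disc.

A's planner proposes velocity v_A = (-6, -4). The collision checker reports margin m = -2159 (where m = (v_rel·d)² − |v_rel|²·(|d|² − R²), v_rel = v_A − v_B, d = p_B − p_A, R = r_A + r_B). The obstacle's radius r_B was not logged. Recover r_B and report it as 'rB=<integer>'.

m = -2159
d = (0, -24);  v_rel = (-3, -4),  |v_rel|² = 25
v_rel×d = (-3)·(-24) − (-4)·(0) = 72
since m = R²·25 − 72²:  R² = (5184 + -2159) / 25 = 121
R = √121 = 11  ⇒  r_B = 11 − 6 = 5

rB=5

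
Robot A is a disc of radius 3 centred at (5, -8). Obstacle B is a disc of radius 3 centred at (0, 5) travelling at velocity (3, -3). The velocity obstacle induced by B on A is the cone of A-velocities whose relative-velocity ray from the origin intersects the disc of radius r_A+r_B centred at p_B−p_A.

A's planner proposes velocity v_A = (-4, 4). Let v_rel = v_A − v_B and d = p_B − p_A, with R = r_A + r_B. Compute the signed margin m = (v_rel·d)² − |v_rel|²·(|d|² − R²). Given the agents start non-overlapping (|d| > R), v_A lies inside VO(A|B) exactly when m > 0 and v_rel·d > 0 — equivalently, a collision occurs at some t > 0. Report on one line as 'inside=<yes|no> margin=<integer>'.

d = (-5, 13),  |d|² = 194;  R = 3+3 = 6,  c = 194−6² = 158
v_rel = (-7, 7),  |v_rel|² = 98;  v_rel·d = (-7)·(-5) + (7)·(13) = 126
98·t² − 252·t + 158 = 0  ⇒  m = 126² − 98·158 = 392
m = 392 > 0,  v_rel·d = 126 > 0  ⇒  inside

inside=yes margin=392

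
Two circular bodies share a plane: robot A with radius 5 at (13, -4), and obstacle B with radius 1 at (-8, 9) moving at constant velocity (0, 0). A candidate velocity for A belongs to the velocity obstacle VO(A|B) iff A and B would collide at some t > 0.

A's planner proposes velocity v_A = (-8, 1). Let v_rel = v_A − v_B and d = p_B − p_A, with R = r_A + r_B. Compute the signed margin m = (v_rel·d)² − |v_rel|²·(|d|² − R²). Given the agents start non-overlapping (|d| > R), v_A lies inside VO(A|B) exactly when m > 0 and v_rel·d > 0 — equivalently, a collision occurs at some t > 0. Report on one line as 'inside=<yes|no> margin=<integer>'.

d = (-21, 13),  |d|² = 610;  R = 5+1 = 6,  c = 610−6² = 574
v_rel = (-8, 1),  |v_rel|² = 65;  v_rel·d = (-8)·(-21) + (1)·(13) = 181
65·t² − 362·t + 574 = 0  ⇒  m = 181² − 65·574 = -4549
m = -4549 < 0,  v_rel·d = 181 > 0  ⇒  outside

inside=no margin=-4549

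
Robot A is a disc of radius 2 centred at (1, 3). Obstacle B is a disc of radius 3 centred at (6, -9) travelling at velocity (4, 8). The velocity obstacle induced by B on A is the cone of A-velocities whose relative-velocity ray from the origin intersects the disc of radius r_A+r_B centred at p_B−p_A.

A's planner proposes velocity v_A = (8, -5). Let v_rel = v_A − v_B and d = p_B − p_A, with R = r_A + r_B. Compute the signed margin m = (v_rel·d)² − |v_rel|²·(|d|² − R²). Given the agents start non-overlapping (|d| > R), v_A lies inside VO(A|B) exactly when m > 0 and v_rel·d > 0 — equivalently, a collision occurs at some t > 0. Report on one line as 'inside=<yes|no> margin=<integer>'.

d = (5, -12),  |d|² = 169;  R = 2+3 = 5,  c = 169−5² = 144
v_rel = (4, -13),  |v_rel|² = 185;  v_rel·d = (4)·(5) + (-13)·(-12) = 176
185·t² − 352·t + 144 = 0  ⇒  m = 176² − 185·144 = 4336
m = 4336 > 0,  v_rel·d = 176 > 0  ⇒  inside

inside=yes margin=4336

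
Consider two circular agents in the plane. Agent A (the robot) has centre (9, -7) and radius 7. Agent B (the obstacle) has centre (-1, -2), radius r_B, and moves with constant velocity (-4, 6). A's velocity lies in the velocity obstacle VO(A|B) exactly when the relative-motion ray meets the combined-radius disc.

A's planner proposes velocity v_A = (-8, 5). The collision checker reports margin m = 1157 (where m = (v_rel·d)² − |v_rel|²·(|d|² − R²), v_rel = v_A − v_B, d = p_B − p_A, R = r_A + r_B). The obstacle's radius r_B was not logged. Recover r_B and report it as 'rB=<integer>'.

m = 1157
d = (-10, 5);  v_rel = (-4, -1),  |v_rel|² = 17
v_rel×d = (-4)·(5) − (-1)·(-10) = -30
since m = R²·17 − (-30)²:  R² = (900 + 1157) / 17 = 121
R = √121 = 11  ⇒  r_B = 11 − 7 = 4

rB=4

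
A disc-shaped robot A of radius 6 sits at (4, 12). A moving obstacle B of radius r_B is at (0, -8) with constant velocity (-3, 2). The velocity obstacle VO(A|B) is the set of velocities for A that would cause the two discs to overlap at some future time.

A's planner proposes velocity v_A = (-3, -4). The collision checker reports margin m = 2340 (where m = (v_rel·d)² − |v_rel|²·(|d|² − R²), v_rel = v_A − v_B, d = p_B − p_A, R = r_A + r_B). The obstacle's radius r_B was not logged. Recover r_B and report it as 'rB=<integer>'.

m = 2340
d = (-4, -20);  v_rel = (0, -6),  |v_rel|² = 36
v_rel×d = (0)·(-20) − (-6)·(-4) = -24
since m = R²·36 − (-24)²:  R² = (576 + 2340) / 36 = 81
R = √81 = 9  ⇒  r_B = 9 − 6 = 3

rB=3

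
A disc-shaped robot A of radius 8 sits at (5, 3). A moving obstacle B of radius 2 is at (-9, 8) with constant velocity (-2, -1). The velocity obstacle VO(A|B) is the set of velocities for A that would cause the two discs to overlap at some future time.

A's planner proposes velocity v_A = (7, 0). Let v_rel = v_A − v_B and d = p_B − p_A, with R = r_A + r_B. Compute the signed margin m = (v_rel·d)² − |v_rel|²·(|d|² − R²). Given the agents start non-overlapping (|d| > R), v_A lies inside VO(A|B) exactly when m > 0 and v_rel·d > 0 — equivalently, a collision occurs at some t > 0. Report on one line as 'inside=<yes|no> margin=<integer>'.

d = (-14, 5),  |d|² = 221;  R = 8+2 = 10,  c = 221−10² = 121
v_rel = (9, 1),  |v_rel|² = 82;  v_rel·d = (9)·(-14) + (1)·(5) = -121
82·t² + 242·t + 121 = 0  ⇒  m = (-121)² − 82·121 = 4719
m = 4719 > 0,  v_rel·d = -121 < 0  ⇒  outside

inside=no margin=4719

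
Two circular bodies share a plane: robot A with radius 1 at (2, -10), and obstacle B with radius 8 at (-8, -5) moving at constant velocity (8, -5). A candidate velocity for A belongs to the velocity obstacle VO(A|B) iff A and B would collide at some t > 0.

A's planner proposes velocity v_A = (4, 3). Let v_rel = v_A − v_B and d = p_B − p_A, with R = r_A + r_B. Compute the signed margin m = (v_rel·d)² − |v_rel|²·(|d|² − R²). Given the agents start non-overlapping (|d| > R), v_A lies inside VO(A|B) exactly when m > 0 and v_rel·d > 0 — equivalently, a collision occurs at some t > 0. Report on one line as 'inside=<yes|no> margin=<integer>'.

d = (-10, 5),  |d|² = 125;  R = 1+8 = 9,  c = 125−9² = 44
v_rel = (-4, 8),  |v_rel|² = 80;  v_rel·d = (-4)·(-10) + (8)·(5) = 80
80·t² − 160·t + 44 = 0  ⇒  m = 80² − 80·44 = 2880
m = 2880 > 0,  v_rel·d = 80 > 0  ⇒  inside

inside=yes margin=2880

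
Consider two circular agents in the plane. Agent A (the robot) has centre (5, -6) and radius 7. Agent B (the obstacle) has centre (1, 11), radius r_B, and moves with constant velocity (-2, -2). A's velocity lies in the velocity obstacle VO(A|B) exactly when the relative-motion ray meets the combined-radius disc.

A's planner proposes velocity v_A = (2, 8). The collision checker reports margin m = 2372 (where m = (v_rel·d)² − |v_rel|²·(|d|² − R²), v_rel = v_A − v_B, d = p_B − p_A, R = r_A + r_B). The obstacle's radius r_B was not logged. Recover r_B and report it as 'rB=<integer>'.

m = 2372
d = (-4, 17);  v_rel = (4, 10),  |v_rel|² = 116
v_rel×d = (4)·(17) − (10)·(-4) = 108
since m = R²·116 − 108²:  R² = (11664 + 2372) / 116 = 121
R = √121 = 11  ⇒  r_B = 11 − 7 = 4

rB=4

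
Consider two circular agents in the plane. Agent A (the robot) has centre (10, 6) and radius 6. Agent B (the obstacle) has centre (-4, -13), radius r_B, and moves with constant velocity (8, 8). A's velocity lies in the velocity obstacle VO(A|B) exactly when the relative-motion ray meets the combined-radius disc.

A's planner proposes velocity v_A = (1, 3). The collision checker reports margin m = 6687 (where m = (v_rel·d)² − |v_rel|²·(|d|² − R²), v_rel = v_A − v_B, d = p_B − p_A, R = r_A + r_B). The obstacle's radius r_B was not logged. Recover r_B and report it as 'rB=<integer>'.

m = 6687
d = (-14, -19);  v_rel = (-7, -5),  |v_rel|² = 74
v_rel×d = (-7)·(-19) − (-5)·(-14) = 63
since m = R²·74 − 63²:  R² = (3969 + 6687) / 74 = 144
R = √144 = 12  ⇒  r_B = 12 − 6 = 6

rB=6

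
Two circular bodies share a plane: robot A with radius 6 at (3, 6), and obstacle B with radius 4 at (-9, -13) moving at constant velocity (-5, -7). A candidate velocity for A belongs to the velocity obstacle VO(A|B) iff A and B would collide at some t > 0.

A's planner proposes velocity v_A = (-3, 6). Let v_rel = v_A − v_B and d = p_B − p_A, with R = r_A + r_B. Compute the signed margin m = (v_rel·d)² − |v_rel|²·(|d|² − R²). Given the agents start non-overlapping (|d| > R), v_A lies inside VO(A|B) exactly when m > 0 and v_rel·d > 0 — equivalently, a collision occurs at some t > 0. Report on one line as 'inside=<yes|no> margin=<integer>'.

d = (-12, -19),  |d|² = 505;  R = 6+4 = 10,  c = 505−10² = 405
v_rel = (2, 13),  |v_rel|² = 173;  v_rel·d = (2)·(-12) + (13)·(-19) = -271
173·t² + 542·t + 405 = 0  ⇒  m = (-271)² − 173·405 = 3376
m = 3376 > 0,  v_rel·d = -271 < 0  ⇒  outside

inside=no margin=3376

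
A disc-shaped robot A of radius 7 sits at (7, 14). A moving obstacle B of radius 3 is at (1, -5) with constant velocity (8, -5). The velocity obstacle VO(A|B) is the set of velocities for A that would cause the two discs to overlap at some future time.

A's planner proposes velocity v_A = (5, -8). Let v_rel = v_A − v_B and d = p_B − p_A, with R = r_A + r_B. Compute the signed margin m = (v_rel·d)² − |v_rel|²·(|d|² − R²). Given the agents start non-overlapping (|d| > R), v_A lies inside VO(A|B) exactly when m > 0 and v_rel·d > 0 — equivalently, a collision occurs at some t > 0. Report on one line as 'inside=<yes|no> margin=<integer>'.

d = (-6, -19),  |d|² = 397;  R = 7+3 = 10,  c = 397−10² = 297
v_rel = (-3, -3),  |v_rel|² = 18;  v_rel·d = (-3)·(-6) + (-3)·(-19) = 75
18·t² − 150·t + 297 = 0  ⇒  m = 75² − 18·297 = 279
m = 279 > 0,  v_rel·d = 75 > 0  ⇒  inside

inside=yes margin=279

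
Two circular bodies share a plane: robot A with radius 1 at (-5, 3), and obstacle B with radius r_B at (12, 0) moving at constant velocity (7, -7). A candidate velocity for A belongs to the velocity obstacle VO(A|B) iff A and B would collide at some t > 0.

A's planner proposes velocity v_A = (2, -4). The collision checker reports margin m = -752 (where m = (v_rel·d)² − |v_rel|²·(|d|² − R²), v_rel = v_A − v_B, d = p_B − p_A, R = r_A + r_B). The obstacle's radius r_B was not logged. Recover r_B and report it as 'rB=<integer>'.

m = -752
d = (17, -3);  v_rel = (-5, 3),  |v_rel|² = 34
v_rel×d = (-5)·(-3) − (3)·(17) = -36
since m = R²·34 − (-36)²:  R² = (1296 + -752) / 34 = 16
R = √16 = 4  ⇒  r_B = 4 − 1 = 3

rB=3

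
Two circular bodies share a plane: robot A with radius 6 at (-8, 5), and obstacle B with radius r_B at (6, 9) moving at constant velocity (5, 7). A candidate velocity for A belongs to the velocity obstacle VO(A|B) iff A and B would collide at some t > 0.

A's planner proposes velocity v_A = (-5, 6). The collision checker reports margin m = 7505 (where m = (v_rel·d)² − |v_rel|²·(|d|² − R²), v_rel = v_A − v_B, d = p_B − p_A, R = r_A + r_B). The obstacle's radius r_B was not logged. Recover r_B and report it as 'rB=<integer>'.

m = 7505
d = (14, 4);  v_rel = (-10, -1),  |v_rel|² = 101
v_rel×d = (-10)·(4) − (-1)·(14) = -26
since m = R²·101 − (-26)²:  R² = (676 + 7505) / 101 = 81
R = √81 = 9  ⇒  r_B = 9 − 6 = 3

rB=3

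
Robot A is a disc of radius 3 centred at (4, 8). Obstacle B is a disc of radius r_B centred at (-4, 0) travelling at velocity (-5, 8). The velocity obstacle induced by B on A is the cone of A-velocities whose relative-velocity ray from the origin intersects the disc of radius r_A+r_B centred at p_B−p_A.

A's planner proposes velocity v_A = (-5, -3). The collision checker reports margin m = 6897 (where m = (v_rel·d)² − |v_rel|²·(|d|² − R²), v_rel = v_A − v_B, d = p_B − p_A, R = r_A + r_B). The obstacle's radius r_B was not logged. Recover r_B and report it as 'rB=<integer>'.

m = 6897
d = (-8, -8);  v_rel = (0, -11),  |v_rel|² = 121
v_rel×d = (0)·(-8) − (-11)·(-8) = -88
since m = R²·121 − (-88)²:  R² = (7744 + 6897) / 121 = 121
R = √121 = 11  ⇒  r_B = 11 − 3 = 8

rB=8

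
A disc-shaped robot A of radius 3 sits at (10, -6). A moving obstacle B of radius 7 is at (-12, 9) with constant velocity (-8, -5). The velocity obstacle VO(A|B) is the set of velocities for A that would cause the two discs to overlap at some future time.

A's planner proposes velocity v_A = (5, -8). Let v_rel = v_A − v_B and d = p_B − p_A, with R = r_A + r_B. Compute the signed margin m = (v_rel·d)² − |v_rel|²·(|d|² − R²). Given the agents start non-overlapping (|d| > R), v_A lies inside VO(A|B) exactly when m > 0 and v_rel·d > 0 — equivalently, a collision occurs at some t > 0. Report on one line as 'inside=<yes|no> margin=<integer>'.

d = (-22, 15),  |d|² = 709;  R = 3+7 = 10,  c = 709−10² = 609
v_rel = (13, -3),  |v_rel|² = 178;  v_rel·d = (13)·(-22) + (-3)·(15) = -331
178·t² + 662·t + 609 = 0  ⇒  m = (-331)² − 178·609 = 1159
m = 1159 > 0,  v_rel·d = -331 < 0  ⇒  outside

inside=no margin=1159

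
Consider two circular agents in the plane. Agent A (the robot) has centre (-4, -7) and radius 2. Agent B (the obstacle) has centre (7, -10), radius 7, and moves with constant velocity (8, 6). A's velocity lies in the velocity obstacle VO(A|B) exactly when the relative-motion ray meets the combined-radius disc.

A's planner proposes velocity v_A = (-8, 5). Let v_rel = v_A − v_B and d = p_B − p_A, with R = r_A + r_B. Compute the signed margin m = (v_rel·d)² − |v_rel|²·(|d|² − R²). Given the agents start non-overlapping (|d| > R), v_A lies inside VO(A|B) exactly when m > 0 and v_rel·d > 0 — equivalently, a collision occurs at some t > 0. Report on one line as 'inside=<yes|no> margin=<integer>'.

d = (11, -3),  |d|² = 130;  R = 2+7 = 9,  c = 130−9² = 49
v_rel = (-16, -1),  |v_rel|² = 257;  v_rel·d = (-16)·(11) + (-1)·(-3) = -173
257·t² + 346·t + 49 = 0  ⇒  m = (-173)² − 257·49 = 17336
m = 17336 > 0,  v_rel·d = -173 < 0  ⇒  outside

inside=no margin=17336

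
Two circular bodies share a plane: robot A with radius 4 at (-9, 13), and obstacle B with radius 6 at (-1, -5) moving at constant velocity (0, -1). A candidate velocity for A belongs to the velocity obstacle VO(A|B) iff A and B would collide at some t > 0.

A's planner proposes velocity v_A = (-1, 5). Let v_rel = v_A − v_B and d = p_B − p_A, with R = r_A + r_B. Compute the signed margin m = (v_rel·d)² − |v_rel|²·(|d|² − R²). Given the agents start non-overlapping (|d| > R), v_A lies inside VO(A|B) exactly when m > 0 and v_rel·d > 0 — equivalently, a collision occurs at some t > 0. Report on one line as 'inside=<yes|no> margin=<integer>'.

d = (8, -18),  |d|² = 388;  R = 4+6 = 10,  c = 388−10² = 288
v_rel = (-1, 6),  |v_rel|² = 37;  v_rel·d = (-1)·(8) + (6)·(-18) = -116
37·t² + 232·t + 288 = 0  ⇒  m = (-116)² − 37·288 = 2800
m = 2800 > 0,  v_rel·d = -116 < 0  ⇒  outside

inside=no margin=2800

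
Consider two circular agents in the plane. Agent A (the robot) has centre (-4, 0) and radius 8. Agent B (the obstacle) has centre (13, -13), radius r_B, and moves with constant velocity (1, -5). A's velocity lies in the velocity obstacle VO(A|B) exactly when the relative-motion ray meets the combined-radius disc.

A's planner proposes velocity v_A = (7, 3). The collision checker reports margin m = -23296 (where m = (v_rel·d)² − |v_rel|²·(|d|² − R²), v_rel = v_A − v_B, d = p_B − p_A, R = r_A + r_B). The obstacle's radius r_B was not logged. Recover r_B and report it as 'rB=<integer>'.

m = -23296
d = (17, -13);  v_rel = (6, 8),  |v_rel|² = 100
v_rel×d = (6)·(-13) − (8)·(17) = -214
since m = R²·100 − (-214)²:  R² = (45796 + -23296) / 100 = 225
R = √225 = 15  ⇒  r_B = 15 − 8 = 7

rB=7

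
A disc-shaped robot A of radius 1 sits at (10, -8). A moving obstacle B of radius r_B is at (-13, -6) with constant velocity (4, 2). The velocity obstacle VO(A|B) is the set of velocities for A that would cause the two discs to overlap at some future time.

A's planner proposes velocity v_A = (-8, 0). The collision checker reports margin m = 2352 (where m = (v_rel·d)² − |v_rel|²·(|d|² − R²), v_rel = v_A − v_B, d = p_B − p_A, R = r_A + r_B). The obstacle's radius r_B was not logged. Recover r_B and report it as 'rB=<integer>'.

m = 2352
d = (-23, 2);  v_rel = (-12, -2),  |v_rel|² = 148
v_rel×d = (-12)·(2) − (-2)·(-23) = -70
since m = R²·148 − (-70)²:  R² = (4900 + 2352) / 148 = 49
R = √49 = 7  ⇒  r_B = 7 − 1 = 6

rB=6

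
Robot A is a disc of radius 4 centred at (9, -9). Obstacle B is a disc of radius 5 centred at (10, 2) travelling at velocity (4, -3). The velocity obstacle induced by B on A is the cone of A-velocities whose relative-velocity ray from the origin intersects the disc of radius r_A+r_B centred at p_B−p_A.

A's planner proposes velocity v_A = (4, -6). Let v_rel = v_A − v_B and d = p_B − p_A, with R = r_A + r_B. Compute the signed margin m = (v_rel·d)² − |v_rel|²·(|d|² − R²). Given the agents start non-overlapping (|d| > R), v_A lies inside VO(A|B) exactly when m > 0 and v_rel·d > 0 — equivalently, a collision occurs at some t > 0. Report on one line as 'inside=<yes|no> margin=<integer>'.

d = (1, 11),  |d|² = 122;  R = 4+5 = 9,  c = 122−9² = 41
v_rel = (0, -3),  |v_rel|² = 9;  v_rel·d = (0)·(1) + (-3)·(11) = -33
9·t² + 66·t + 41 = 0  ⇒  m = (-33)² − 9·41 = 720
m = 720 > 0,  v_rel·d = -33 < 0  ⇒  outside

inside=no margin=720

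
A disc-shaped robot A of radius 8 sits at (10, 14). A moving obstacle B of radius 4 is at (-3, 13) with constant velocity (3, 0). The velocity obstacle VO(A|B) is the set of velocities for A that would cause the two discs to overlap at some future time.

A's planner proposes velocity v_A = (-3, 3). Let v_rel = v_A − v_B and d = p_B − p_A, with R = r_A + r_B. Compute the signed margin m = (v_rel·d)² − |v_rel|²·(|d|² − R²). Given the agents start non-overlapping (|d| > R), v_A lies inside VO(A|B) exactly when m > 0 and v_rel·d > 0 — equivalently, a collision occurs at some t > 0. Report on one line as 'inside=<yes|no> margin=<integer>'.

d = (-13, -1),  |d|² = 170;  R = 8+4 = 12,  c = 170−12² = 26
v_rel = (-6, 3),  |v_rel|² = 45;  v_rel·d = (-6)·(-13) + (3)·(-1) = 75
45·t² − 150·t + 26 = 0  ⇒  m = 75² − 45·26 = 4455
m = 4455 > 0,  v_rel·d = 75 > 0  ⇒  inside

inside=yes margin=4455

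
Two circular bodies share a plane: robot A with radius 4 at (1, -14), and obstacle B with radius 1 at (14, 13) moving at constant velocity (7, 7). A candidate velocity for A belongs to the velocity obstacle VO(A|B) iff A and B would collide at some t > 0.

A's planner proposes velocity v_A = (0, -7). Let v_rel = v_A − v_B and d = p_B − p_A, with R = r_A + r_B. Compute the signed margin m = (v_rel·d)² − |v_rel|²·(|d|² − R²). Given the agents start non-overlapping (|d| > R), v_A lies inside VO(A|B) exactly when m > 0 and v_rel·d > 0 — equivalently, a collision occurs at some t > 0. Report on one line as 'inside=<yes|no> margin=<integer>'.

d = (13, 27),  |d|² = 898;  R = 4+1 = 5,  c = 898−5² = 873
v_rel = (-7, -14),  |v_rel|² = 245;  v_rel·d = (-7)·(13) + (-14)·(27) = -469
245·t² + 938·t + 873 = 0  ⇒  m = (-469)² − 245·873 = 6076
m = 6076 > 0,  v_rel·d = -469 < 0  ⇒  outside

inside=no margin=6076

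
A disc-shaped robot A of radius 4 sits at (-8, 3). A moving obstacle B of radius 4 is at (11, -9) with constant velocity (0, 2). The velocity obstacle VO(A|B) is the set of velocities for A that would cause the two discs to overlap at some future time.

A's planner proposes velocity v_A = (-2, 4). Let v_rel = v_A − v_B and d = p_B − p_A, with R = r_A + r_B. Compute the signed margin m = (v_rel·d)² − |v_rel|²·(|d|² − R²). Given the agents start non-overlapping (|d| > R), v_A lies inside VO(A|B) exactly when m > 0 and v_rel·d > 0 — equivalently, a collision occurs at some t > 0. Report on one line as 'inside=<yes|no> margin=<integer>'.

d = (19, -12),  |d|² = 505;  R = 4+4 = 8,  c = 505−8² = 441
v_rel = (-2, 2),  |v_rel|² = 8;  v_rel·d = (-2)·(19) + (2)·(-12) = -62
8·t² + 124·t + 441 = 0  ⇒  m = (-62)² − 8·441 = 316
m = 316 > 0,  v_rel·d = -62 < 0  ⇒  outside

inside=no margin=316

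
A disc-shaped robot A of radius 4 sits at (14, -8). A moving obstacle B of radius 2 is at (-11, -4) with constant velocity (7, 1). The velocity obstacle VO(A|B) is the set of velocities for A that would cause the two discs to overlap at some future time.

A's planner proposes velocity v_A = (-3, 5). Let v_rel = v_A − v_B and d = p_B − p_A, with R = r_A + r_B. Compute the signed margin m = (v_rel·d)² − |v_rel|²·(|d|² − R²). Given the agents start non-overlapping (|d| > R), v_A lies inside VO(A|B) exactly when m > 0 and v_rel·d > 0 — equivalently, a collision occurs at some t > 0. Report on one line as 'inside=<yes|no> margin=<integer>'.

d = (-25, 4),  |d|² = 641;  R = 4+2 = 6,  c = 641−6² = 605
v_rel = (-10, 4),  |v_rel|² = 116;  v_rel·d = (-10)·(-25) + (4)·(4) = 266
116·t² − 532·t + 605 = 0  ⇒  m = 266² − 116·605 = 576
m = 576 > 0,  v_rel·d = 266 > 0  ⇒  inside

inside=yes margin=576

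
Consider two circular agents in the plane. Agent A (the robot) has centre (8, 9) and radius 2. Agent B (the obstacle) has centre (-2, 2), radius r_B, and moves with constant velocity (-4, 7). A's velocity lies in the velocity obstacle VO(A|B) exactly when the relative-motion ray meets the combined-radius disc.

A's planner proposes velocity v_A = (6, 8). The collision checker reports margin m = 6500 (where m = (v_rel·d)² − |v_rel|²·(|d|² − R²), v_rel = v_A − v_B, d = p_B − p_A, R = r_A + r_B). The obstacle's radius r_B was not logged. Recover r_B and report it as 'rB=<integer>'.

m = 6500
d = (-10, -7);  v_rel = (10, 1),  |v_rel|² = 101
v_rel×d = (10)·(-7) − (1)·(-10) = -60
since m = R²·101 − (-60)²:  R² = (3600 + 6500) / 101 = 100
R = √100 = 10  ⇒  r_B = 10 − 2 = 8

rB=8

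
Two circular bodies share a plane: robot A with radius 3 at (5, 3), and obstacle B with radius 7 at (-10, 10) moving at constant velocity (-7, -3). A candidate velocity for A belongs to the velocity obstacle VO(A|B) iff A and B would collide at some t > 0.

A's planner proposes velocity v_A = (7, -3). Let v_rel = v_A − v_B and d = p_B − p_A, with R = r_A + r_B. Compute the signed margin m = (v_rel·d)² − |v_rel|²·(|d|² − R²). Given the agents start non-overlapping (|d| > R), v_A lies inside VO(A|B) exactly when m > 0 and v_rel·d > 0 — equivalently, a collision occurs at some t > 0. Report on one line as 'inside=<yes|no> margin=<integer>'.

d = (-15, 7),  |d|² = 274;  R = 3+7 = 10,  c = 274−10² = 174
v_rel = (14, 0),  |v_rel|² = 196;  v_rel·d = (14)·(-15) + (0)·(7) = -210
196·t² + 420·t + 174 = 0  ⇒  m = (-210)² − 196·174 = 9996
m = 9996 > 0,  v_rel·d = -210 < 0  ⇒  outside

inside=no margin=9996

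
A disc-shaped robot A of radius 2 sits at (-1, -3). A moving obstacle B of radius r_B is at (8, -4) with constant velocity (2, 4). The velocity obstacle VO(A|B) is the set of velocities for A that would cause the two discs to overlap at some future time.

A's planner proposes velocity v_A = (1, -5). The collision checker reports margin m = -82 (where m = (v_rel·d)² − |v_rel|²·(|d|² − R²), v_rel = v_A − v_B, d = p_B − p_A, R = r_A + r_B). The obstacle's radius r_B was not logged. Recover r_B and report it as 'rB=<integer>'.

m = -82
d = (9, -1);  v_rel = (-1, -9),  |v_rel|² = 82
v_rel×d = (-1)·(-1) − (-9)·(9) = 82
since m = R²·82 − 82²:  R² = (6724 + -82) / 82 = 81
R = √81 = 9  ⇒  r_B = 9 − 2 = 7

rB=7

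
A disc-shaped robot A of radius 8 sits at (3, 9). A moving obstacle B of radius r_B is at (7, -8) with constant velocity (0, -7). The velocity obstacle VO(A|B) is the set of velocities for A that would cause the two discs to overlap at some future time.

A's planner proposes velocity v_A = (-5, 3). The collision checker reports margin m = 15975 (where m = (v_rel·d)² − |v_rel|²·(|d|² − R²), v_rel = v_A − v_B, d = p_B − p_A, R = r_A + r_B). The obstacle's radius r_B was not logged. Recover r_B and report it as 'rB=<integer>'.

m = 15975
d = (4, -17);  v_rel = (-5, 10),  |v_rel|² = 125
v_rel×d = (-5)·(-17) − (10)·(4) = 45
since m = R²·125 − 45²:  R² = (2025 + 15975) / 125 = 144
R = √144 = 12  ⇒  r_B = 12 − 8 = 4

rB=4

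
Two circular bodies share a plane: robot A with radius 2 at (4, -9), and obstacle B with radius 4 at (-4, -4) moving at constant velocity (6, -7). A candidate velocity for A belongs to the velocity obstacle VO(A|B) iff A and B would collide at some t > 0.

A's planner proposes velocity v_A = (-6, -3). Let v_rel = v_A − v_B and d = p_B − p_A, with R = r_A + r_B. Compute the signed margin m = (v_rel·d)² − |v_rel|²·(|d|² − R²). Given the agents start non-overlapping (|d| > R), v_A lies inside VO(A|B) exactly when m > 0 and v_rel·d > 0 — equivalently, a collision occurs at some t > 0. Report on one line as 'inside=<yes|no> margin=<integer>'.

d = (-8, 5),  |d|² = 89;  R = 2+4 = 6,  c = 89−6² = 53
v_rel = (-12, 4),  |v_rel|² = 160;  v_rel·d = (-12)·(-8) + (4)·(5) = 116
160·t² − 232·t + 53 = 0  ⇒  m = 116² − 160·53 = 4976
m = 4976 > 0,  v_rel·d = 116 > 0  ⇒  inside

inside=yes margin=4976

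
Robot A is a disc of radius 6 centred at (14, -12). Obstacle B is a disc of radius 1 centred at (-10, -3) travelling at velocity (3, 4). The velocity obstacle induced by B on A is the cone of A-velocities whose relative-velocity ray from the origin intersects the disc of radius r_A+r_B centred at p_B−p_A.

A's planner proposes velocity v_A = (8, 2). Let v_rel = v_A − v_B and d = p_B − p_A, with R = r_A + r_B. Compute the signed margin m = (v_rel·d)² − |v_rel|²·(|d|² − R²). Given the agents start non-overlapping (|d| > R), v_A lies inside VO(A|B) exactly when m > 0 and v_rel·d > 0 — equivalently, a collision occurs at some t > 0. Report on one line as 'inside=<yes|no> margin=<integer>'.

d = (-24, 9),  |d|² = 657;  R = 6+1 = 7,  c = 657−7² = 608
v_rel = (5, -2),  |v_rel|² = 29;  v_rel·d = (5)·(-24) + (-2)·(9) = -138
29·t² + 276·t + 608 = 0  ⇒  m = (-138)² − 29·608 = 1412
m = 1412 > 0,  v_rel·d = -138 < 0  ⇒  outside

inside=no margin=1412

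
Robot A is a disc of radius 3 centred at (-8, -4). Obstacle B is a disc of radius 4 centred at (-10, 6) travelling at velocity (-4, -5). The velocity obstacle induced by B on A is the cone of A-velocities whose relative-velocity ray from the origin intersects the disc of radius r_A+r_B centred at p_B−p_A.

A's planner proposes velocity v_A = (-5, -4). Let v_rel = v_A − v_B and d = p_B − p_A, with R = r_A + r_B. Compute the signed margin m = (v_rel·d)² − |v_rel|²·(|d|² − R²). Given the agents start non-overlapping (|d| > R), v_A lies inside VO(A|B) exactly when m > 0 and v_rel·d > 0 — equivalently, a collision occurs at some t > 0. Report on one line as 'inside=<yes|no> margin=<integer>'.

d = (-2, 10),  |d|² = 104;  R = 3+4 = 7,  c = 104−7² = 55
v_rel = (-1, 1),  |v_rel|² = 2;  v_rel·d = (-1)·(-2) + (1)·(10) = 12
2·t² − 24·t + 55 = 0  ⇒  m = 12² − 2·55 = 34
m = 34 > 0,  v_rel·d = 12 > 0  ⇒  inside

inside=yes margin=34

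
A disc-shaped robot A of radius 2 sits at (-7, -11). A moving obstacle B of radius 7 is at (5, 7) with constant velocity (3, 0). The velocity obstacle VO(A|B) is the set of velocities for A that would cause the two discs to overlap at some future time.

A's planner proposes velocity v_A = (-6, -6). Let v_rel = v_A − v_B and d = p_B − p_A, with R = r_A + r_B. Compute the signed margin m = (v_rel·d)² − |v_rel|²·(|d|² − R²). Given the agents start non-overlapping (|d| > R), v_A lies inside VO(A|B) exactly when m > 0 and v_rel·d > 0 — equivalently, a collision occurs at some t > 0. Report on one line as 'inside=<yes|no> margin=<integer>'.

d = (12, 18),  |d|² = 468;  R = 2+7 = 9,  c = 468−9² = 387
v_rel = (-9, -6),  |v_rel|² = 117;  v_rel·d = (-9)·(12) + (-6)·(18) = -216
117·t² + 432·t + 387 = 0  ⇒  m = (-216)² − 117·387 = 1377
m = 1377 > 0,  v_rel·d = -216 < 0  ⇒  outside

inside=no margin=1377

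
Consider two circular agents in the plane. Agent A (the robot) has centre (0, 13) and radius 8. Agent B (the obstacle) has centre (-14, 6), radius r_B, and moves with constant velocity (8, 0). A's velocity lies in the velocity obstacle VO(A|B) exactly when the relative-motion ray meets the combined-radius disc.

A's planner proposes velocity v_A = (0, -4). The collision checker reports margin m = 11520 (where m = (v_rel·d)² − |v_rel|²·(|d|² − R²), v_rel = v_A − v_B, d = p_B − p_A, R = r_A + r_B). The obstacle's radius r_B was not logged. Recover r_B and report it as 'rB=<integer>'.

m = 11520
d = (-14, -7);  v_rel = (-8, -4),  |v_rel|² = 80
v_rel×d = (-8)·(-7) − (-4)·(-14) = 0
since m = R²·80 − 0²:  R² = (0 + 11520) / 80 = 144
R = √144 = 12  ⇒  r_B = 12 − 8 = 4

rB=4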